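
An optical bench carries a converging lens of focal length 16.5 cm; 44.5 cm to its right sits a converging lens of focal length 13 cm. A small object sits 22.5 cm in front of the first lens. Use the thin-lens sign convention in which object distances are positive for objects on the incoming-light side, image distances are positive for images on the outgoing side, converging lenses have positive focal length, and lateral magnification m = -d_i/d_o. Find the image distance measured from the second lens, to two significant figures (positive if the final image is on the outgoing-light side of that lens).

7.4 cm

First lens: d_i1 = 1/(1/16.5 - 1/22.5) = 61.875 cm.
This image would form 61.875 cm past lens 1, i.e. 17.375 cm beyond lens 2, so it is a virtual object for lens 2: d_o2 = 44.5 - 61.875 = -17.375 cm.
Second lens: d_i2 = 1/(1/13 - 1/(-17.375)) = 7.436 cm.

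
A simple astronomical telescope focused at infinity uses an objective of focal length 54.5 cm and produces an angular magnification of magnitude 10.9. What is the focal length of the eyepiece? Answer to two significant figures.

|M| = f_obj/f_eye, so f_eye = f_obj/|M| = 54.5/10.9 = 5.000 cm.

5.0 cm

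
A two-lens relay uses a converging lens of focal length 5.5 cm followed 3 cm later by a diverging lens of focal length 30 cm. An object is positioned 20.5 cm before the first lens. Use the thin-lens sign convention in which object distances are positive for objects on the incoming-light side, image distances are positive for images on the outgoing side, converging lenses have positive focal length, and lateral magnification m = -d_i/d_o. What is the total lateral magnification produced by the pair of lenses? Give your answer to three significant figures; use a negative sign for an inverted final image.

Applying the thin-lens equation to the first lens, 1/5.5 = 1/20.5 + 1/d_i1, which gives d_i1 = 7.517 cm.
Its lateral magnification is m_1 = -d_i1/d_o1 = -(7.517)/20.5 = -0.3667.
This image would form 7.517 cm past lens 1, i.e. 4.517 cm beyond lens 2, so it is a virtual object for lens 2: d_o2 = 3 - 7.517 = -4.517 cm.
Applying the thin-lens equation again with f_2 = -30 cm and d_o2 = -4.517 cm gives d_i2 = 5.317 cm.
m_2 = -(5.317)/(-4.517) = 1.1772.
Overall magnification: m = m_1 m_2 = -0.4317.

-0.432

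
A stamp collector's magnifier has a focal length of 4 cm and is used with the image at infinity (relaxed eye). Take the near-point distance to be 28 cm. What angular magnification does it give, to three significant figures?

7.00

M = D/f = 28/4 = 7.000.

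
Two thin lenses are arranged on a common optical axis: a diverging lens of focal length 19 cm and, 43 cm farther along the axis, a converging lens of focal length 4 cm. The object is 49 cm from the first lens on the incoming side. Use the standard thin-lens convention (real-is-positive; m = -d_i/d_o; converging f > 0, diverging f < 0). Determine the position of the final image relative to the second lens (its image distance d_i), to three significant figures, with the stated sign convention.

4.30 cm

First lens: d_i1 = 1/(1/(-19) - 1/49) = -13.691 cm.
The intermediate image is virtual, 13.691 cm to the left of lens 1, so d_o2 = L - d_i1 = 43 - (-13.691) = 56.691 cm.
Second lens: d_i2 = 1/(1/4 - 1/(56.691)) = 4.304 cm.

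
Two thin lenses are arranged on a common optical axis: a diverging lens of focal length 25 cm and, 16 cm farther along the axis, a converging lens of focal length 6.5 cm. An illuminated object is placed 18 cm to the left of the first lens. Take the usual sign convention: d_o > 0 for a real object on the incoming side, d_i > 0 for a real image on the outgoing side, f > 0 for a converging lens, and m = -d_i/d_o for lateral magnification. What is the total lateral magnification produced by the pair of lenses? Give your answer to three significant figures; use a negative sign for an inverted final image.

First lens: d_i1 = 1/(1/(-25) - 1/18) = -10.465 cm.
m_1 = -(-10.465)/18 = 0.5814.
The intermediate image is virtual, 10.465 cm to the left of lens 1, so d_o2 = L - d_i1 = 16 - (-10.465) = 26.465 cm.
Second lens: d_i2 = 1/(1/6.5 - 1/(26.465)) = 8.616 cm.
m_2 = -(8.616)/(26.465) = -0.3256.
Total m = m_1 x m_2 = (0.5814)(-0.3256) = -0.1893.

-0.189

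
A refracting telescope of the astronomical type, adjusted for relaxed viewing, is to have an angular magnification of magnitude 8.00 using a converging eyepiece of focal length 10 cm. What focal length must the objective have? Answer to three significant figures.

|M| = f_obj/|f_eye|, so f_obj = |M| x |f_eye| = 8.0 x 10 = 80.000 cm.

80.0 cm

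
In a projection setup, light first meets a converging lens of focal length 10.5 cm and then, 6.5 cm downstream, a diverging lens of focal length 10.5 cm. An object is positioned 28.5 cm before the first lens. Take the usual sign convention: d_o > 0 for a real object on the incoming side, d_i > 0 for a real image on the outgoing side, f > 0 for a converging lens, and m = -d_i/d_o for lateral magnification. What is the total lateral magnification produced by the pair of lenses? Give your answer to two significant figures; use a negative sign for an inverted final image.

First lens: d_i1 = 1/(1/10.5 - 1/28.5) = 16.625 cm.
m_1 = -(16.625)/28.5 = -0.5833.
Since 16.625 cm > 6.5 cm, the first image lies past the second lens and serves as a virtual object: d_o2 = L - d_i1 = -10.125 cm.
Second lens: d_i2 = 1/(1/(-10.5) - 1/(-10.125)) = 283.500 cm.
m_2 = -(283.500)/(-10.125) = 28.0000.
Total m = m_1 x m_2 = (-0.5833)(28.0000) = -16.3333.

-16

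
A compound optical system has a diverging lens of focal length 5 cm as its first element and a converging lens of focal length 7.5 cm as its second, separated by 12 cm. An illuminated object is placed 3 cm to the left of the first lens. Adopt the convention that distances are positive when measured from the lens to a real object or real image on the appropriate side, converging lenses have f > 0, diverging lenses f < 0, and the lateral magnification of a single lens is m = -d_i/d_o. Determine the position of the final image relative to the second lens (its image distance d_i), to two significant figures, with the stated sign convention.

Lens 1: 1/d_i1 = 1/f_1 - 1/d_o1 = 1/(-5) - 1/3 = -0.53333 cm^-1, so d_i1 = -1.875 cm.
The intermediate image is virtual, 1.875 cm to the left of lens 1, so d_o2 = L - d_i1 = 12 - (-1.875) = 13.875 cm.
Lens 2: 1/d_i2 = 1/f_2 - 1/d_o2 = 1/7.5 - 1/(13.875) = 0.06126 cm^-1, so d_i2 = 16.324 cm.

16 cm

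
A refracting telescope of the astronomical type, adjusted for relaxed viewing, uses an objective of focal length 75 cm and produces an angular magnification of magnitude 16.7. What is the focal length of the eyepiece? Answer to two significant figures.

|M| = f_obj/f_eye, so f_eye = f_obj/|M| = 75/16.7 = 4.491 cm.

4.5 cm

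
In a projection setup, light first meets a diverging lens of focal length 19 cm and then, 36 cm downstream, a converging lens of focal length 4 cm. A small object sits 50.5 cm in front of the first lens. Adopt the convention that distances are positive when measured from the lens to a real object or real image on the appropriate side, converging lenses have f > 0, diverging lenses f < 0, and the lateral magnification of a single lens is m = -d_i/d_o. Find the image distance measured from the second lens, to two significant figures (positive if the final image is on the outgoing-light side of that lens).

Lens 1: 1/d_i1 = 1/f_1 - 1/d_o1 = 1/(-19) - 1/50.5 = -0.07243 cm^-1, so d_i1 = -13.806 cm.
With d_i1 < 0 the first image is virtual and lies on the object side; the object distance for lens 2 is d_o2 = 36 - (-13.806) = 49.806 cm.
Lens 2: 1/d_i2 = 1/f_2 - 1/d_o2 = 1/4 - 1/(49.806) = 0.22992 cm^-1, so d_i2 = 4.349 cm.

4.3 cm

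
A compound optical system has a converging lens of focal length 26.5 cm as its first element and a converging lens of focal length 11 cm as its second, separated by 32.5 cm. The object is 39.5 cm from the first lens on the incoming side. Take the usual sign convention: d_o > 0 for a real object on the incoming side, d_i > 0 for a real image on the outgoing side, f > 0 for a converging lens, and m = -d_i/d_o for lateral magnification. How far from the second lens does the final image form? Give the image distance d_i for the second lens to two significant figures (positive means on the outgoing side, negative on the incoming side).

Lens 1: 1/d_i1 = 1/f_1 - 1/d_o1 = 1/26.5 - 1/39.5 = 0.01242 cm^-1, so d_i1 = 80.519 cm.
This image would form 80.519 cm past lens 1, i.e. 48.019 cm beyond lens 2, so it is a virtual object for lens 2: d_o2 = 32.5 - 80.519 = -48.019 cm.
Lens 2: 1/d_i2 = 1/f_2 - 1/d_o2 = 1/11 - 1/(-48.019) = 0.11173 cm^-1, so d_i2 = 8.950 cm.

8.9 cm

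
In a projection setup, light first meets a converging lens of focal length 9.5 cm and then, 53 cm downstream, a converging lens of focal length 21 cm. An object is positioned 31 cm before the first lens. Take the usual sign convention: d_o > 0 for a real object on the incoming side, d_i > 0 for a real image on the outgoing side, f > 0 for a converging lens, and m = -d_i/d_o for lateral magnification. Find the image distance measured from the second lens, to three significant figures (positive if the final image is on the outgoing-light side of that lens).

45.1 cm

Lens 1: 1/d_i1 = 1/f_1 - 1/d_o1 = 1/9.5 - 1/31 = 0.07301 cm^-1, so d_i1 = 13.698 cm.
The intermediate image is 13.698 cm to the right of lens 1, so d_o2 = L - d_i1 = 53 - 13.698 = 39.302 cm.
Lens 2: 1/d_i2 = 1/f_2 - 1/d_o2 = 1/21 - 1/(39.302) = 0.02218 cm^-1, so d_i2 = 45.095 cm.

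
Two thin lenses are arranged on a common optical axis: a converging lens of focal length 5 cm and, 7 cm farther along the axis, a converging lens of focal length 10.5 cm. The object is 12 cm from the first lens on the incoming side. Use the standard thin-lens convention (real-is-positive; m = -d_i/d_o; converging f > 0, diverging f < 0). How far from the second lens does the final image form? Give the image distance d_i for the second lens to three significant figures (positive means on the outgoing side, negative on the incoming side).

Applying the thin-lens equation to the first lens, 1/5 = 1/12 + 1/d_i1, which gives d_i1 = 8.571 cm.
This image would form 8.571 cm past lens 1, i.e. 1.571 cm beyond lens 2, so it is a virtual object for lens 2: d_o2 = 7 - 8.571 = -1.571 cm.
Applying the thin-lens equation again with f_2 = 10.5 cm and d_o2 = -1.571 cm gives d_i2 = 1.367 cm.

1.37 cm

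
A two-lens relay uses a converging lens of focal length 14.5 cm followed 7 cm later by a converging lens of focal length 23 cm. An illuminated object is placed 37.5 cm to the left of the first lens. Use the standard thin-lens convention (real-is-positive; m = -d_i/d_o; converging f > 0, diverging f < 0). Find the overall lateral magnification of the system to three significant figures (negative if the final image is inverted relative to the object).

-0.366

Applying the thin-lens equation to the first lens, 1/14.5 = 1/37.5 + 1/d_i1, which gives d_i1 = 23.641 cm.
Its lateral magnification is m_1 = -d_i1/d_o1 = -(23.641)/37.5 = -0.6304.
This image would form 23.641 cm past lens 1, i.e. 16.641 cm beyond lens 2, so it is a virtual object for lens 2: d_o2 = 7 - 23.641 = -16.641 cm.
Applying the thin-lens equation again with f_2 = 23 cm and d_o2 = -16.641 cm gives d_i2 = 9.655 cm.
m_2 = -(9.655)/(-16.641) = 0.5802.
The system's lateral magnification is m_1 m_2 = (-0.6304)(0.5802) = -0.3658.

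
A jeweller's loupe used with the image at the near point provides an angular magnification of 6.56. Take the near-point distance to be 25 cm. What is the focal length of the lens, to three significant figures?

For the image at the near point, M = 1 + D/f.
f = D/(M - 1) = 25/(6.56 - 1) = 4.496 cm.

4.50 cm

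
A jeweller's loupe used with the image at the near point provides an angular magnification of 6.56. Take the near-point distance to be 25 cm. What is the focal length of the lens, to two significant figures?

For the image at the near point, M = 1 + D/f.
f = D/(M - 1) = 25/(6.56 - 1) = 4.496 cm.

4.5 cm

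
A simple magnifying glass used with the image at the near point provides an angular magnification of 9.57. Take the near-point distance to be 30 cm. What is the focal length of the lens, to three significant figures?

For the image at the near point, M = 1 + D/f.
f = D/(M - 1) = 30/(9.57 - 1) = 3.501 cm.

3.50 cm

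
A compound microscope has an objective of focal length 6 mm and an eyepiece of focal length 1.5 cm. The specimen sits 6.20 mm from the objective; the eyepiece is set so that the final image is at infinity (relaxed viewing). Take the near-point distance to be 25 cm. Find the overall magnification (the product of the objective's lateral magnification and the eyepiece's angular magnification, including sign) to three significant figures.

Convert to cm: f_obj = 6 mm = 0.6 cm; d_o = 6.20 mm = 0.62 cm.
Objective: 1/d_i = 1/f_obj - 1/d_o = 1/0.6 - 1/0.62 = 0.05376 cm^-1, so d_i = 18.600 cm.
m_obj = -d_i/d_o = -18.600/0.62 = -30.000.
Eyepiece angular magnification (image at infinity): M_eye = D/f_e = 25/1.5 = 16.667.
Overall M = m_obj x M_eye = (-30.000)(16.667) = -500.00.

-500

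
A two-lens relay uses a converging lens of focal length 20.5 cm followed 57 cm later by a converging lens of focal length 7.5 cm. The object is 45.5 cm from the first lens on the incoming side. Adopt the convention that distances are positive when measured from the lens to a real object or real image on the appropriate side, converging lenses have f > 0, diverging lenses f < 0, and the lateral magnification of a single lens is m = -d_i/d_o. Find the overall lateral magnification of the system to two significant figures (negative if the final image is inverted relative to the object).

0.50

Lens 1: 1/d_i1 = 1/f_1 - 1/d_o1 = 1/20.5 - 1/45.5 = 0.02680 cm^-1, so d_i1 = 37.310 cm.
m_1 = -(37.310)/45.5 = -0.8200.
That image sits 19.690 cm in front of the second lens, so d_o2 = 19.690 cm.
Lens 2: 1/d_i2 = 1/f_2 - 1/d_o2 = 1/7.5 - 1/(19.690) = 0.08255 cm^-1, so d_i2 = 12.114 cm.
m_2 = -(12.114)/(19.690) = -0.6153.
The system's lateral magnification is m_1 m_2 = (-0.8200)(-0.6153) = 0.5045.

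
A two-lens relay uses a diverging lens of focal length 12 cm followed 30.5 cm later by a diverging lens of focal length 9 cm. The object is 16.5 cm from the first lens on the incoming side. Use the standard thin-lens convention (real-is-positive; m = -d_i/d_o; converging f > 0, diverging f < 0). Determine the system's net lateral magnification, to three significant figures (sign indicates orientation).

0.0816

Lens 1: 1/d_i1 = 1/f_1 - 1/d_o1 = 1/(-12) - 1/16.5 = -0.14394 cm^-1, so d_i1 = -6.947 cm.
m_1 = -(-6.947)/16.5 = 0.4211.
The intermediate image is virtual, 6.947 cm to the left of lens 1, so d_o2 = L - d_i1 = 30.5 - (-6.947) = 37.447 cm.
Lens 2: 1/d_i2 = 1/f_2 - 1/d_o2 = 1/(-9) - 1/(37.447) = -0.13782 cm^-1, so d_i2 = -7.256 cm.
m_2 = -(-7.256)/(37.447) = 0.1938.
Overall magnification: m = m_1 m_2 = 0.0816.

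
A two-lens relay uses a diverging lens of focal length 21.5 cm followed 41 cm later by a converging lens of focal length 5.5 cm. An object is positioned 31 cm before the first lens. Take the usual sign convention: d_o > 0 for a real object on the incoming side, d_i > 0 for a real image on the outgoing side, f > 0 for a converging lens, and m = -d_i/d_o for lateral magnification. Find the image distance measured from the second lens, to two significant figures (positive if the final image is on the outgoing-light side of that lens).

6.1 cm

Applying the thin-lens equation to the first lens, 1/(-21.5) = 1/31 + 1/d_i1, which gives d_i1 = -12.695 cm.
With d_i1 < 0 the first image is virtual and lies on the object side; the object distance for lens 2 is d_o2 = 41 - (-12.695) = 53.695 cm.
Applying the thin-lens equation again with f_2 = 5.5 cm and d_o2 = 53.695 cm gives d_i2 = 6.128 cm.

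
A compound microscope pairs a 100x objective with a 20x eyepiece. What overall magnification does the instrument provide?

2000

The overall magnification of a compound microscope is the product of the objective and eyepiece magnifications:
M = M_obj x M_eye = 100 x 20 = 2000.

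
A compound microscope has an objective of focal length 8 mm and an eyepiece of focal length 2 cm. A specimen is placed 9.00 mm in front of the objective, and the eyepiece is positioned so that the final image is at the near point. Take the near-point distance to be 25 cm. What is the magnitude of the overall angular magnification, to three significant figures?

108

Convert to cm: f_obj = 8 mm = 0.8 cm; d_o = 9.00 mm = 0.90 cm.
Objective: 1/d_i = 1/f_obj - 1/d_o = 1/0.8 - 1/0.90 = 0.13889 cm^-1, so d_i = 7.200 cm.
m_obj = -d_i/d_o = -7.200/0.90 = -8.000.
Eyepiece angular magnification (image at near point): M_eye = 1 + D/f_e = 1 + 25/2 = 13.500.
Overall M = m_obj x M_eye = (-8.000)(13.500) = -108.00.
|M| = 108.00.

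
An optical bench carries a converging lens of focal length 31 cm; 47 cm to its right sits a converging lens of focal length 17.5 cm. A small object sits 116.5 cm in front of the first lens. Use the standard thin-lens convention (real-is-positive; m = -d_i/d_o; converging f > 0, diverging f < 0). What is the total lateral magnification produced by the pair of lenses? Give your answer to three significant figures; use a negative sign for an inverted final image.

-0.498

Lens 1: 1/d_i1 = 1/f_1 - 1/d_o1 = 1/31 - 1/116.5 = 0.02367 cm^-1, so d_i1 = 42.240 cm.
m_1 = -(42.240)/116.5 = -0.3626.
Object distance for lens 2: d_o2 = 47 - 42.240 = 4.760 cm.
Lens 2: 1/d_i2 = 1/f_2 - 1/d_o2 = 1/17.5 - 1/(4.760) = -0.15293 cm^-1, so d_i2 = -6.539 cm.
m_2 = -(-6.539)/(4.760) = 1.3737.
Total m = m_1 x m_2 = (-0.3626)(1.3737) = -0.4980.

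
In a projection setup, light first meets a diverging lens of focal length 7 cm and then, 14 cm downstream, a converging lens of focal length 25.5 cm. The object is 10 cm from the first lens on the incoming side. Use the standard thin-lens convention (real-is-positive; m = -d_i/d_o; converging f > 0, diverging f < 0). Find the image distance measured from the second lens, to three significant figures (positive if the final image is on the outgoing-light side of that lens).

-62.6 cm

First lens: d_i1 = 1/(1/(-7) - 1/10) = -4.118 cm.
With d_i1 < 0 the first image is virtual and lies on the object side; the object distance for lens 2 is d_o2 = 14 - (-4.118) = 18.118 cm.
Second lens: d_i2 = 1/(1/25.5 - 1/(18.118)) = -62.582 cm.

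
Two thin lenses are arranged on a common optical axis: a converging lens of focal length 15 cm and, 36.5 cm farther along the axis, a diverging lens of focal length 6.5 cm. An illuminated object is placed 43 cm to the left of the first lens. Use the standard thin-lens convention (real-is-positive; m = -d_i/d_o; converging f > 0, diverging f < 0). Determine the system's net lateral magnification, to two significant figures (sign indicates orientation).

-0.17

Lens 1: 1/d_i1 = 1/f_1 - 1/d_o1 = 1/15 - 1/43 = 0.04341 cm^-1, so d_i1 = 23.036 cm.
m_1 = -(23.036)/43 = -0.5357.
That image sits 13.464 cm in front of the second lens, so d_o2 = 13.464 cm.
Lens 2: 1/d_i2 = 1/f_2 - 1/d_o2 = 1/(-6.5) - 1/(13.464) = -0.22812 cm^-1, so d_i2 = -4.384 cm.
m_2 = -(-4.384)/(13.464) = 0.3256.
The system's lateral magnification is m_1 m_2 = (-0.5357)(0.3256) = -0.1744.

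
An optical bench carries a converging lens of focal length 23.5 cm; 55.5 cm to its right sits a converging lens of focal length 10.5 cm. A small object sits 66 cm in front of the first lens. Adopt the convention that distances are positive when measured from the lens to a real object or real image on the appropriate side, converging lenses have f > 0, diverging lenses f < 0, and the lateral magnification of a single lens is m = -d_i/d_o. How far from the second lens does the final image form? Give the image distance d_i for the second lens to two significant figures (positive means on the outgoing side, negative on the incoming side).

First lens: d_i1 = 1/(1/23.5 - 1/66) = 36.494 cm.
The intermediate image is 36.494 cm to the right of lens 1, so d_o2 = L - d_i1 = 55.5 - 36.494 = 19.006 cm.
Second lens: d_i2 = 1/(1/10.5 - 1/(19.006)) = 23.462 cm.

23 cm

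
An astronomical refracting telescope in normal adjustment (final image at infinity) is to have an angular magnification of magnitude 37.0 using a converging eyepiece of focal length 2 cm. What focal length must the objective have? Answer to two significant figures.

74 cm

|M| = f_obj/|f_eye|, so f_obj = |M| x |f_eye| = 37.0 x 2 = 74.000 cm.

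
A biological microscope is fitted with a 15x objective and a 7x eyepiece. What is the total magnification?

The overall magnification of a compound microscope is the product of the objective and eyepiece magnifications:
M = M_obj x M_eye = 15 x 7 = 105.

105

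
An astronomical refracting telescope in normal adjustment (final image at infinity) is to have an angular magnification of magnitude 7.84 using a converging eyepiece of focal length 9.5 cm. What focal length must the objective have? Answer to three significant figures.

74.5 cm

|M| = f_obj/|f_eye|, so f_obj = |M| x |f_eye| = 7.84 x 9.5 = 74.480 cm.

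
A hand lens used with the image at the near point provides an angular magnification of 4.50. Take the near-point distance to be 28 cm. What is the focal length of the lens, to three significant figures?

For the image at the near point, M = 1 + D/f.
f = D/(M - 1) = 28/(4.5 - 1) = 8.000 cm.

8.00 cm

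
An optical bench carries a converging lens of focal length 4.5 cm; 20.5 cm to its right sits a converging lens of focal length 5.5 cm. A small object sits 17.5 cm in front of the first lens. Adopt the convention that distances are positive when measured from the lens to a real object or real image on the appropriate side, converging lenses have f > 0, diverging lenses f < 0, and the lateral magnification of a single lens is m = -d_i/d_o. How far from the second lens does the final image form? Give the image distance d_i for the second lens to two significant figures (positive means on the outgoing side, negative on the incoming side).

Lens 1: 1/d_i1 = 1/f_1 - 1/d_o1 = 1/4.5 - 1/17.5 = 0.16508 cm^-1, so d_i1 = 6.058 cm.
Object distance for lens 2: d_o2 = 20.5 - 6.058 = 14.442 cm.
Lens 2: 1/d_i2 = 1/f_2 - 1/d_o2 = 1/5.5 - 1/(14.442) = 0.11258 cm^-1, so d_i2 = 8.883 cm.

8.9 cm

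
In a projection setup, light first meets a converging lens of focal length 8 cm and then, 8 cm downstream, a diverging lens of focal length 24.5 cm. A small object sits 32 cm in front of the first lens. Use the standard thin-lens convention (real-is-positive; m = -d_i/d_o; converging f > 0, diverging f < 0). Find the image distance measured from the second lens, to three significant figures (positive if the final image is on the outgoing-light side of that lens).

2.99 cm

Lens 1: 1/d_i1 = 1/f_1 - 1/d_o1 = 1/8 - 1/32 = 0.09375 cm^-1, so d_i1 = 10.667 cm.
Since 10.667 cm > 8 cm, the first image lies past the second lens and serves as a virtual object: d_o2 = L - d_i1 = -2.667 cm.
Lens 2: 1/d_i2 = 1/f_2 - 1/d_o2 = 1/(-24.5) - 1/(-2.667) = 0.33418 cm^-1, so d_i2 = 2.992 cm.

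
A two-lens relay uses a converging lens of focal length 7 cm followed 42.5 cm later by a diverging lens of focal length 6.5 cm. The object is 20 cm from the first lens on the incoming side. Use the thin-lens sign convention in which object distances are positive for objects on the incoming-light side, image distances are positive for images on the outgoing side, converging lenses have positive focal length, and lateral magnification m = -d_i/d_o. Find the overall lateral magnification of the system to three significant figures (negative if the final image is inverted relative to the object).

-0.0915

Lens 1: 1/d_i1 = 1/f_1 - 1/d_o1 = 1/7 - 1/20 = 0.09286 cm^-1, so d_i1 = 10.769 cm.
m_1 = -(10.769)/20 = -0.5385.
The intermediate image is 10.769 cm to the right of lens 1, so d_o2 = L - d_i1 = 42.5 - 10.769 = 31.731 cm.
Lens 2: 1/d_i2 = 1/f_2 - 1/d_o2 = 1/(-6.5) - 1/(31.731) = -0.18536 cm^-1, so d_i2 = -5.395 cm.
m_2 = -(-5.395)/(31.731) = 0.1700.
Overall magnification: m = m_1 m_2 = -0.0915.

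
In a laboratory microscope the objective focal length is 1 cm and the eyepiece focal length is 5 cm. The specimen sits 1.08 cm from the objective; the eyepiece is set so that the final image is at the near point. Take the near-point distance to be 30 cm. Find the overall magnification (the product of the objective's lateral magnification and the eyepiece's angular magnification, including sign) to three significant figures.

Objective: 1/d_i = 1/f_obj - 1/d_o = 1/1 - 1/1.08 = 0.07407 cm^-1, so d_i = 13.500 cm.
m_obj = -d_i/d_o = -13.500/1.08 = -12.500.
Eyepiece angular magnification (image at near point): M_eye = 1 + D/f_e = 1 + 30/5 = 7.000.
Overall M = m_obj x M_eye = (-12.500)(7.000) = -87.50.

-87.5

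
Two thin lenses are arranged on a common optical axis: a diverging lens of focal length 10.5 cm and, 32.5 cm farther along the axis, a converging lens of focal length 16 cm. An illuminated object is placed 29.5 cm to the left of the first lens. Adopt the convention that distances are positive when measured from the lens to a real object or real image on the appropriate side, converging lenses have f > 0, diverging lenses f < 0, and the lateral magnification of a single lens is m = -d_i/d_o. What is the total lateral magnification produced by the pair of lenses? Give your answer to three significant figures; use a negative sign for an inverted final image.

Applying the thin-lens equation to the first lens, 1/(-10.5) = 1/29.5 + 1/d_i1, which gives d_i1 = -7.744 cm.
Its lateral magnification is m_1 = -d_i1/d_o1 = -(-7.744)/29.5 = 0.2625.
With d_i1 < 0 the first image is virtual and lies on the object side; the object distance for lens 2 is d_o2 = 32.5 - (-7.744) = 40.244 cm.
Applying the thin-lens equation again with f_2 = 16 cm and d_o2 = 40.244 cm gives d_i2 = 26.559 cm.
m_2 = -(26.559)/(40.244) = -0.6600.
The system's lateral magnification is m_1 m_2 = (0.2625)(-0.6600) = -0.1732.

-0.173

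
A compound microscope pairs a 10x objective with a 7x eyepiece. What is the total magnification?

70

The overall magnification of a compound microscope is the product of the objective and eyepiece magnifications:
M = M_obj x M_eye = 10 x 7 = 70.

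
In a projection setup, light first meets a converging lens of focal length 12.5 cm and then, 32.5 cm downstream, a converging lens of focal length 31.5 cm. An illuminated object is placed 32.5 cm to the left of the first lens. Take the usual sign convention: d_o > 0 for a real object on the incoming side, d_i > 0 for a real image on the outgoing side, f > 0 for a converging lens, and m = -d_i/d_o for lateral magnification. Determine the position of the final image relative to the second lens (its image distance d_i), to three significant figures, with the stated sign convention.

First lens: d_i1 = 1/(1/12.5 - 1/32.5) = 20.312 cm.
That image sits 12.188 cm in front of the second lens, so d_o2 = 12.188 cm.
Second lens: d_i2 = 1/(1/31.5 - 1/(12.188)) = -19.879 cm.

-19.9 cm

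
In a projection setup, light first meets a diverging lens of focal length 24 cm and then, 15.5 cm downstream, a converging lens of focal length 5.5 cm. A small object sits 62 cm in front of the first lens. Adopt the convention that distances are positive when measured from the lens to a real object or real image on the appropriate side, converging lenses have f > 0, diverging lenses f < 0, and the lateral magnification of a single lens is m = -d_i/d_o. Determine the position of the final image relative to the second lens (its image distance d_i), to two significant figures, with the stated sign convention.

Applying the thin-lens equation to the first lens, 1/(-24) = 1/62 + 1/d_i1, which gives d_i1 = -17.302 cm.
With d_i1 < 0 the first image is virtual and lies on the object side; the object distance for lens 2 is d_o2 = 15.5 - (-17.302) = 32.802 cm.
Applying the thin-lens equation again with f_2 = 5.5 cm and d_o2 = 32.802 cm gives d_i2 = 6.608 cm.

6.6 cm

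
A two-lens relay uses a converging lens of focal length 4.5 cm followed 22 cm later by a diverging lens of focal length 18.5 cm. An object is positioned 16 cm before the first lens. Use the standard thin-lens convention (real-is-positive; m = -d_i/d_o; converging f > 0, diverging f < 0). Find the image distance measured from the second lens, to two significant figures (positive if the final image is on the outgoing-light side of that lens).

-8.5 cm

Lens 1: 1/d_i1 = 1/f_1 - 1/d_o1 = 1/4.5 - 1/16 = 0.15972 cm^-1, so d_i1 = 6.261 cm.
Object distance for lens 2: d_o2 = 22 - 6.261 = 15.739 cm.
Lens 2: 1/d_i2 = 1/f_2 - 1/d_o2 = 1/(-18.5) - 1/(15.739) = -0.11759 cm^-1, so d_i2 = -8.504 cm.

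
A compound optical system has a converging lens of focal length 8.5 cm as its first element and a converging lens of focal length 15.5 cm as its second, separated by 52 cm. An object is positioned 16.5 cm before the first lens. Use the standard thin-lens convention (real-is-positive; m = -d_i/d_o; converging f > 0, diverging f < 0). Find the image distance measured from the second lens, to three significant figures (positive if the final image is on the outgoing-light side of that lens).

Applying the thin-lens equation to the first lens, 1/8.5 = 1/16.5 + 1/d_i1, which gives d_i1 = 17.531 cm.
The intermediate image is 17.531 cm to the right of lens 1, so d_o2 = L - d_i1 = 52 - 17.531 = 34.469 cm.
Applying the thin-lens equation again with f_2 = 15.5 cm and d_o2 = 34.469 cm gives d_i2 = 28.166 cm.

28.2 cm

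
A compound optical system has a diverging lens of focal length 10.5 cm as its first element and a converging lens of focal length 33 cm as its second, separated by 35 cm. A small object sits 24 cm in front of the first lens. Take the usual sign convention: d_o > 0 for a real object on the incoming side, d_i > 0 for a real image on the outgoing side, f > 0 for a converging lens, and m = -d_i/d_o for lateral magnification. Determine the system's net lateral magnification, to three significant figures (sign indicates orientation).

-1.08

Applying the thin-lens equation to the first lens, 1/(-10.5) = 1/24 + 1/d_i1, which gives d_i1 = -7.304 cm.
Its lateral magnification is m_1 = -d_i1/d_o1 = -(-7.304)/24 = 0.3043.
The intermediate image is virtual, 7.304 cm to the left of lens 1, so d_o2 = L - d_i1 = 35 - (-7.304) = 42.304 cm.
Applying the thin-lens equation again with f_2 = 33 cm and d_o2 = 42.304 cm gives d_i2 = 150.042 cm.
m_2 = -(150.042)/(42.304) = -3.5467.
The system's lateral magnification is m_1 m_2 = (0.3043)(-3.5467) = -1.0794.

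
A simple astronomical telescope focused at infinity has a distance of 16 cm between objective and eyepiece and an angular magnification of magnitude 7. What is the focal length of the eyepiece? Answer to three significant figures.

In normal adjustment the tube length equals f_obj + f_eye and |M| = f_obj/f_eye.
So f_obj = 7 f_eye and 7 f_eye + f_eye = 16 cm, giving f_eye = 16/8 = 2.000 cm and f_obj = 14.000 cm.

2.00 cm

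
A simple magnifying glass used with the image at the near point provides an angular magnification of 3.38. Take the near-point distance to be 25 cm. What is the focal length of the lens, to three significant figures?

10.5 cm

For the image at the near point, M = 1 + D/f.
f = D/(M - 1) = 25/(3.38 - 1) = 10.504 cm.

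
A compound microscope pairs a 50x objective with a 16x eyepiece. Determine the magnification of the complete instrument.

800

The overall magnification of a compound microscope is the product of the objective and eyepiece magnifications:
M = M_obj x M_eye = 50 x 16 = 800.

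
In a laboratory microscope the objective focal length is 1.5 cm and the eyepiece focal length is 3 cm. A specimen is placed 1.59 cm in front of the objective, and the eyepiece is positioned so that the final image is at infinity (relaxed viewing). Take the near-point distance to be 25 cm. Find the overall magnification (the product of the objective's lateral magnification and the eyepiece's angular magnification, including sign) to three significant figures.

Objective: 1/d_i = 1/f_obj - 1/d_o = 1/1.5 - 1/1.59 = 0.03774 cm^-1, so d_i = 26.500 cm.
m_obj = -d_i/d_o = -26.500/1.59 = -16.667.
Eyepiece angular magnification (image at infinity): M_eye = D/f_e = 25/3 = 8.333.
Overall M = m_obj x M_eye = (-16.667)(8.333) = -138.89.

-139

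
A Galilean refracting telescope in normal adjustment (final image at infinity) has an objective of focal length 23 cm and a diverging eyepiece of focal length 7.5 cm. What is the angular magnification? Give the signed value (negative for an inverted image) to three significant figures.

M = -f_obj/f_eye = -23/(-7.5) = 3.067.

3.07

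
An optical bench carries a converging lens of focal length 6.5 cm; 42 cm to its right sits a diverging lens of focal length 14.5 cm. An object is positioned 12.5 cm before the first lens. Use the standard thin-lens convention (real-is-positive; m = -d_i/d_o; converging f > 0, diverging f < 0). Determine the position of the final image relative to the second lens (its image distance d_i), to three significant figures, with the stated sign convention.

-9.61 cm

First lens: d_i1 = 1/(1/6.5 - 1/12.5) = 13.542 cm.
Object distance for lens 2: d_o2 = 42 - 13.542 = 28.458 cm.
Second lens: d_i2 = 1/(1/(-14.5) - 1/(28.458)) = -9.606 cm.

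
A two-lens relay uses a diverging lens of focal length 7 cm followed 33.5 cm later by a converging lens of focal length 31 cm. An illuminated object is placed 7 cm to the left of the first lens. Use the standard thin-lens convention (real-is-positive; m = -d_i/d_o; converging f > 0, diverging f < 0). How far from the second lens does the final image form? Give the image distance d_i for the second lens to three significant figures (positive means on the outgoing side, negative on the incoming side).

Applying the thin-lens equation to the first lens, 1/(-7) = 1/7 + 1/d_i1, which gives d_i1 = -3.500 cm.
With d_i1 < 0 the first image is virtual and lies on the object side; the object distance for lens 2 is d_o2 = 33.5 - (-3.500) = 37.000 cm.
Applying the thin-lens equation again with f_2 = 31 cm and d_o2 = 37.000 cm gives d_i2 = 191.167 cm.

191 cm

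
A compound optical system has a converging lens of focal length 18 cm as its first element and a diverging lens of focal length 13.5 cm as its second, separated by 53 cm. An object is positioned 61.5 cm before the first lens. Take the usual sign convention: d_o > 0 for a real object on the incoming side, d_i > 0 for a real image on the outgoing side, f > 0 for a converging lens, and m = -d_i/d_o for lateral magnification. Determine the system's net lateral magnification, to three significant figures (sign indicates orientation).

First lens: d_i1 = 1/(1/18 - 1/61.5) = 25.448 cm.
m_1 = -(25.448)/61.5 = -0.4138.
The intermediate image is 25.448 cm to the right of lens 1, so d_o2 = L - d_i1 = 53 - 25.448 = 27.552 cm.
Second lens: d_i2 = 1/(1/(-13.5) - 1/(27.552)) = -9.060 cm.
m_2 = -(-9.060)/(27.552) = 0.3289.
Total m = m_1 x m_2 = (-0.4138)(0.3289) = -0.1361.

-0.136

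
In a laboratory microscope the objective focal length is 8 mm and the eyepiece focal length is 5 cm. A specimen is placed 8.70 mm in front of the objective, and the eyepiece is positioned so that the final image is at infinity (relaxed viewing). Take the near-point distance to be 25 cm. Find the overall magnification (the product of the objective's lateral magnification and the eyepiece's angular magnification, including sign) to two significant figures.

Convert to cm: f_obj = 8 mm = 0.8 cm; d_o = 8.70 mm = 0.87 cm.
Objective: 1/d_i = 1/f_obj - 1/d_o = 1/0.8 - 1/0.87 = 0.10057 cm^-1, so d_i = 9.943 cm.
m_obj = -d_i/d_o = -9.943/0.87 = -11.429.
Eyepiece angular magnification (image at infinity): M_eye = D/f_e = 25/5 = 5.000.
Overall M = m_obj x M_eye = (-11.429)(5.000) = -57.14.

-57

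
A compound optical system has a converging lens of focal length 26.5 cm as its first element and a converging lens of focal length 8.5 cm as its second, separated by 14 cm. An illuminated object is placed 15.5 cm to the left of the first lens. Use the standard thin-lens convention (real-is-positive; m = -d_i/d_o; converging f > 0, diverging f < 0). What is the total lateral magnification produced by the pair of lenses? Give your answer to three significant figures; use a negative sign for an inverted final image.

Lens 1: 1/d_i1 = 1/f_1 - 1/d_o1 = 1/26.5 - 1/15.5 = -0.02678 cm^-1, so d_i1 = -37.341 cm.
m_1 = -(-37.341)/15.5 = 2.4091.
The intermediate image is virtual, 37.341 cm to the left of lens 1, so d_o2 = L - d_i1 = 14 - (-37.341) = 51.341 cm.
Lens 2: 1/d_i2 = 1/f_2 - 1/d_o2 = 1/8.5 - 1/(51.341) = 0.09817 cm^-1, so d_i2 = 10.186 cm.
m_2 = -(10.186)/(51.341) = -0.1984.
Total m = m_1 x m_2 = (2.4091)(-0.1984) = -0.4780.

-0.478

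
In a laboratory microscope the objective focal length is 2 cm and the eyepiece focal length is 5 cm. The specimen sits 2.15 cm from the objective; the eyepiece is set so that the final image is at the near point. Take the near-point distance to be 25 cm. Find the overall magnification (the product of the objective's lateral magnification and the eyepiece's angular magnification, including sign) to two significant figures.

Objective: 1/d_i = 1/f_obj - 1/d_o = 1/2 - 1/2.15 = 0.03488 cm^-1, so d_i = 28.667 cm.
m_obj = -d_i/d_o = -28.667/2.15 = -13.333.
Eyepiece angular magnification (image at near point): M_eye = 1 + D/f_e = 1 + 25/5 = 6.000.
Overall M = m_obj x M_eye = (-13.333)(6.000) = -80.00.

-80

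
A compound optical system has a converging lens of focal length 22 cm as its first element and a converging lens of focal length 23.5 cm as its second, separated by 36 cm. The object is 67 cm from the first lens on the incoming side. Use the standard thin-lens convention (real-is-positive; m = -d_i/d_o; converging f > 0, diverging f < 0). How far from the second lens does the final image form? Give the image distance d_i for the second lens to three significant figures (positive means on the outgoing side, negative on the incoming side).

Applying the thin-lens equation to the first lens, 1/22 = 1/67 + 1/d_i1, which gives d_i1 = 32.756 cm.
The intermediate image is 32.756 cm to the right of lens 1, so d_o2 = L - d_i1 = 36 - 32.756 = 3.244 cm.
Applying the thin-lens equation again with f_2 = 23.5 cm and d_o2 = 3.244 cm gives d_i2 = -3.764 cm.

-3.76 cm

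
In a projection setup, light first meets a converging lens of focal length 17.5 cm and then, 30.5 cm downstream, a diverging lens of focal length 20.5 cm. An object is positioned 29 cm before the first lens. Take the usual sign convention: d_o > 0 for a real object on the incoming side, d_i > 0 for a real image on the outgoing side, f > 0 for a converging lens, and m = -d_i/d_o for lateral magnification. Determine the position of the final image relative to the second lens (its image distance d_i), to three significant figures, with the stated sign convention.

40.7 cm

Applying the thin-lens equation to the first lens, 1/17.5 = 1/29 + 1/d_i1, which gives d_i1 = 44.130 cm.
This image would form 44.130 cm past lens 1, i.e. 13.630 cm beyond lens 2, so it is a virtual object for lens 2: d_o2 = 30.5 - 44.130 = -13.630 cm.
Applying the thin-lens equation again with f_2 = -20.5 cm and d_o2 = -13.630 cm gives d_i2 = 40.676 cm.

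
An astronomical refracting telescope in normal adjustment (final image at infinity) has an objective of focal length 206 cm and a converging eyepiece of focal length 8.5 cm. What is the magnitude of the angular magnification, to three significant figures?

24.2

|M| = f_obj/|f_eye| = 206/8.5 = 24.235.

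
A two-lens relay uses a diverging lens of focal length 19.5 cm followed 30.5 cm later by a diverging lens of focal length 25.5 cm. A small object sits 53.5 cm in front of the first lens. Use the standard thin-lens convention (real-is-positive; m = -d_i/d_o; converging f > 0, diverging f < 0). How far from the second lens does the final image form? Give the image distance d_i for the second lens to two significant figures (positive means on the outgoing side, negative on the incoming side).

First lens: d_i1 = 1/(1/(-19.5) - 1/53.5) = -14.291 cm.
The intermediate image is virtual, 14.291 cm to the left of lens 1, so d_o2 = L - d_i1 = 30.5 - (-14.291) = 44.791 cm.
Second lens: d_i2 = 1/(1/(-25.5) - 1/(44.791)) = -16.249 cm.

-16 cm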